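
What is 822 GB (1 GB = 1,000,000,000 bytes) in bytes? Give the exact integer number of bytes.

822 × 1,000,000,000 = 822,000,000,000 bytes  (1 GB = 10^9 bytes)

822,000,000,000 bytes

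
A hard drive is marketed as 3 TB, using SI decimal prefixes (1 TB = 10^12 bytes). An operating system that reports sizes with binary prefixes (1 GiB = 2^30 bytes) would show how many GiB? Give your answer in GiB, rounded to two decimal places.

2,793.97 GiB

3 TB × 1,000,000,000,000 bytes/TB = 3,000,000,000,000 bytes
1 GiB = 2^30 bytes = 1,073,741,824 bytes
3,000,000,000,000 / 1,073,741,824 = 2,793.97 GiB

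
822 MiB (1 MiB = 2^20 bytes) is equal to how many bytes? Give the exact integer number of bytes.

822 × 1,048,576 = 861,929,472 bytes

861,929,472 bytes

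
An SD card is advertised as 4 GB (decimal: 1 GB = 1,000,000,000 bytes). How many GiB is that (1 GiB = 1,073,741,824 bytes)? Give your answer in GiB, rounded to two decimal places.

4 GB × 1,000,000,000 bytes/GB = 4,000,000,000 bytes
1 GiB = 2^30 bytes = 1,073,741,824 bytes
4,000,000,000 / 1,073,741,824 = 3.73 GiB

3.73 GiB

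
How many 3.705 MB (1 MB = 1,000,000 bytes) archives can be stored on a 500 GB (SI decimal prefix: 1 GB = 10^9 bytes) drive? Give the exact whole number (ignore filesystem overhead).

Capacity: 500 GB = 500,000,000,000 bytes
Per item: 3.705 MB = 3,705,000 bytes
⌊500,000,000,000 / 3,705,000⌋ = 134,952

134,952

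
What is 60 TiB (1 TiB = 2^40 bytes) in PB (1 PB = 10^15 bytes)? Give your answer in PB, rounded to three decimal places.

0.066 PB

60 TiB = 60 × 2^40 bytes = 65,970,697,666,560 bytes
1 PB = 10^15 bytes = 1,000,000,000,000,000 bytes
65,970,697,666,560 / 1,000,000,000,000,000 = 0.066 PB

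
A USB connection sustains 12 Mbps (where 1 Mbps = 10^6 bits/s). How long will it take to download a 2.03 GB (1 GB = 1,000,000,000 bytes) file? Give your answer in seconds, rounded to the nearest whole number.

1,353 seconds

2.03 GB = 2,030,000,000 bytes = 16,240,000,000 bits
12 Mbps = 12,000,000 bits/s
time = 16,240,000,000 / 12,000,000 = 1,353 s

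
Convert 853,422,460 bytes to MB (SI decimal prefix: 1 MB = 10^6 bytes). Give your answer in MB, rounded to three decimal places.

853.422 MB

853,422,460 bytes given.
1 MB = 10^6 bytes = 1,000,000 bytes
853,422,460 / 1,000,000 = 853.422 MB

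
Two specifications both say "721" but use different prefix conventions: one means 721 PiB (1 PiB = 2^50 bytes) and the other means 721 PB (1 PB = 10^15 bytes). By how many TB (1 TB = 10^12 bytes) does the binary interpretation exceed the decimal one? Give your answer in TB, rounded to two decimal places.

721 PiB = 721 × 1,125,899,906,842,624 = 811,773,832,833,531,904 bytes
721 PB = 721 × 1,000,000,000,000,000 = 721,000,000,000,000,000 bytes
difference = 90,773,832,833,531,904 bytes
90,773,832,833,531,904 / 1,000,000,000,000 = 90,773.83 TB

90,773.83 TB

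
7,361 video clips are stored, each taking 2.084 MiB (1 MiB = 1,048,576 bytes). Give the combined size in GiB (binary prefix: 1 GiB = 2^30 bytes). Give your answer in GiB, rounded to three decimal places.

14.981 GiB

Total = 7,361 × 2.084 MiB = 15340.324 MiB
= 15340.324 × 1,048,576 bytes = 16,085,495,578.624 bytes
1 GiB = 1,073,741,824 bytes
16,085,495,578.624 / 1,073,741,824 = 14.981 GiB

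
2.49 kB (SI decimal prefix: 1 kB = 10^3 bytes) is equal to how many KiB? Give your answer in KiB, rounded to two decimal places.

2.49 kB = 2.49 × 10^3 bytes = 2,490 bytes
1 KiB = 2^10 bytes = 1,024 bytes
2,490 / 1,024 = 2.43 KiB

2.43 KiB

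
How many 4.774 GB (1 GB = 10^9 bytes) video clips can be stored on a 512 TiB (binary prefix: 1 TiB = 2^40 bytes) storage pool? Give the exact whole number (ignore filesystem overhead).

Capacity: 512 TiB = 562,949,953,421,312 bytes
Per item: 4.774 GB = 4,774,000,000 bytes
⌊562,949,953,421,312 / 4,774,000,000⌋ = 117,919

117,919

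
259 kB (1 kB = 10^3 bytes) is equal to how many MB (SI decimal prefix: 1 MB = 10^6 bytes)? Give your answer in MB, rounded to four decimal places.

259 kB × 1,000 bytes/kB = 259,000 bytes
1 MB = 10^6 bytes = 1,000,000 bytes
259,000 / 1,000,000 = 0.2590 MB

0.2590 MB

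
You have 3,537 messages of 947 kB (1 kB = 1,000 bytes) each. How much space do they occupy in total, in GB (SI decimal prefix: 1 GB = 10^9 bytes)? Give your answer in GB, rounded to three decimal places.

Total = 3,537 × 947 kB = 3,349,539 kB
= 3,349,539 × 1,000 bytes = 3,349,539,000 bytes
1 GB = 1,000,000,000 bytes
3,349,539,000 / 1,000,000,000 = 3.350 GB

3.350 GB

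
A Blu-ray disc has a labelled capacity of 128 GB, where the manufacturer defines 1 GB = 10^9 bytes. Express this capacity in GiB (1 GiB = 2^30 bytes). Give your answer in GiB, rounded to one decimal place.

119.2 GiB

128 GB × 1,000,000,000 bytes/GB = 128,000,000,000 bytes
1 GiB = 1,073,741,824 bytes
128,000,000,000 / 1,073,741,824 = 119.2 GiB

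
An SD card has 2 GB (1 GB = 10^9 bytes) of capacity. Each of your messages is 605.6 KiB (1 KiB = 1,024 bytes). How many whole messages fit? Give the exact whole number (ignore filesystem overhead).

Capacity: 2 GB = 2,000,000,000 bytes
Per item: 605.6 KiB = 620,134.4 bytes
⌊2,000,000,000 / 620,134.4⌋ = 3,225

3,225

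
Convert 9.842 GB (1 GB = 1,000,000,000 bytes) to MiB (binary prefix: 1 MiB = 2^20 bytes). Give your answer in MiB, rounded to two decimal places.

9.842 GB = 9.842 × 10^9 bytes = 9,842,000,000 bytes
1 MiB = 1,048,576 bytes
9,842,000,000 / 1,048,576 = 9,386.06 MiB

9,386.06 MiB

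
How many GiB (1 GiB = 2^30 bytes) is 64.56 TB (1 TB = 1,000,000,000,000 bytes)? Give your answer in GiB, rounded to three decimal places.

64.56 TB = 64.56 × 10^12 bytes = 64,560,000,000,000 bytes
1 GiB = 2^30 bytes = 1,073,741,824 bytes
64,560,000,000,000 / 1,073,741,824 = 60,126.185 GiB

60,126.185 GiB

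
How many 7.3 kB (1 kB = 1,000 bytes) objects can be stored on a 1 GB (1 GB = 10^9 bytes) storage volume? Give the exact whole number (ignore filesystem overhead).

Capacity: 1 GB = 1,000,000,000 bytes
Per item: 7.3 kB = 7,300 bytes
⌊1,000,000,000 / 7,300⌋ = 136,986

136,986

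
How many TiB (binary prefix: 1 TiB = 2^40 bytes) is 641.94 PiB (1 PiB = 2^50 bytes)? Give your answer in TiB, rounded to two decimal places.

641.94 PiB = 641.94 × 2^50 bytes = 722,760,186,198,554,050.56 bytes
1 TiB = 1,099,511,627,776 bytes
722,760,186,198,554,050.56 / 1,099,511,627,776 = 657,346.56 TiB

657,346.56 TiB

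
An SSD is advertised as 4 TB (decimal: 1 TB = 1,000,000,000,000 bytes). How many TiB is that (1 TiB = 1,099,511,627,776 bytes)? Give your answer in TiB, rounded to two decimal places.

3.64 TiB

4 TB × 1,000,000,000,000 bytes/TB = 4,000,000,000,000 bytes
1 TiB = 1,099,511,627,776 bytes
4,000,000,000,000 / 1,099,511,627,776 = 3.64 TiB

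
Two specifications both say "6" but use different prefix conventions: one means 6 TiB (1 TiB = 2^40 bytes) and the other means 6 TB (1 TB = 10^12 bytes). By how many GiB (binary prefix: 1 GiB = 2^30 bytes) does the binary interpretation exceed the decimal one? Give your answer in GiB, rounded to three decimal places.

6 TiB = 6 × 1,099,511,627,776 = 6,597,069,766,656 bytes
6 TB = 6 × 1,000,000,000,000 = 6,000,000,000,000 bytes
difference = 597,069,766,656 bytes
597,069,766,656 / 1,073,741,824 = 556.065 GiB

556.065 GiB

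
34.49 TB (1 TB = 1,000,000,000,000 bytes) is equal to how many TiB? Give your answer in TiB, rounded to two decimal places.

34.49 TB = 34.49 × 10^12 bytes = 34,490,000,000,000 bytes
1 TiB = 1,099,511,627,776 bytes
34,490,000,000,000 / 1,099,511,627,776 = 31.37 TiB

31.37 TiB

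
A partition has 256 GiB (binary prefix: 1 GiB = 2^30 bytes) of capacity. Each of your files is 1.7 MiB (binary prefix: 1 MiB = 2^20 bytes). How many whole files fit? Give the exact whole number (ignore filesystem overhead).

154,202

Capacity: 256 GiB = 274,877,906,944 bytes
Per item: 1.7 MiB = 1,782,579.2 bytes
⌊274,877,906,944 / 1,782,579.2⌋ = 154,202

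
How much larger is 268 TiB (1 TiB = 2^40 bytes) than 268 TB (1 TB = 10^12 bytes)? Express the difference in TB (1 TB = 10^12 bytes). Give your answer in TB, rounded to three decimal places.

26.669 TB

268 TiB = 268 × 1,099,511,627,776 = 294,669,116,243,968 bytes
268 TB = 268 × 1,000,000,000,000 = 268,000,000,000,000 bytes
difference = 26,669,116,243,968 bytes
26,669,116,243,968 / 1,000,000,000,000 = 26.669 TB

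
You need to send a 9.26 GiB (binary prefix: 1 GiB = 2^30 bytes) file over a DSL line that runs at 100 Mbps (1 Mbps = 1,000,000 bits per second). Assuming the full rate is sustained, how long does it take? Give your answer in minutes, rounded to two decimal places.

9.26 GiB = 9,942,849,290.24 bytes = 79,542,794,321.92 bits
100 Mbps = 100,000,000 bits/s
time = 79,542,794,321.92 / 100,000,000 = 795.428 s
795.428 s / 60 = 13.26 minutes

13.26 minutes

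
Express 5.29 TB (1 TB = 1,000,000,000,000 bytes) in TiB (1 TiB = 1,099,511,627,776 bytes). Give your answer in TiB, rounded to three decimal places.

4.811 TiB

5.29 TB × 1,000,000,000,000 bytes/TB = 5,290,000,000,000 bytes
1 TiB = 1,099,511,627,776 bytes
5,290,000,000,000 / 1,099,511,627,776 = 4.811 TiB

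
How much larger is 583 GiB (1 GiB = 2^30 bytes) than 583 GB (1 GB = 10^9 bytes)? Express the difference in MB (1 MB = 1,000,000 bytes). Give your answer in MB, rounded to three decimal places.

42,991.483 MB

583 GiB = 583 × 1,073,741,824 = 625,991,483,392 bytes
583 GB = 583 × 1,000,000,000 = 583,000,000,000 bytes
difference = 42,991,483,392 bytes
42,991,483,392 / 1,000,000 = 42,991.483 MB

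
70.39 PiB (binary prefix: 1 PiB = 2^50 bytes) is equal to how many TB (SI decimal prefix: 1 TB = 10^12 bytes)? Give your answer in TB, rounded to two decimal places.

79,252.09 TB

70.39 PiB × 1,125,899,906,842,624 bytes/PiB = 79,252,094,442,652,303.36 bytes
1 TB = 1,000,000,000,000 bytes
79,252,094,442,652,303.36 / 1,000,000,000,000 = 79,252.09 TB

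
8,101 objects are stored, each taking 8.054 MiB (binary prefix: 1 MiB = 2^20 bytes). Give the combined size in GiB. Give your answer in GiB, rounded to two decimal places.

Total = 8,101 × 8.054 MiB = 65245.454 MiB
= 65245.454 × 1,048,576 bytes = 68,414,817,173.504 bytes
1 GiB = 1,073,741,824 bytes
68,414,817,173.504 / 1,073,741,824 = 63.72 GiB

63.72 GiB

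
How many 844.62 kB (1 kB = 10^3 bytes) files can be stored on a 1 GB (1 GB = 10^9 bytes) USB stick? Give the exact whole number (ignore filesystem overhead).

1,183

Capacity: 1 GB = 1,000,000,000 bytes
Per item: 844.62 kB = 844,620 bytes
⌊1,000,000,000 / 844,620⌋ = 1,183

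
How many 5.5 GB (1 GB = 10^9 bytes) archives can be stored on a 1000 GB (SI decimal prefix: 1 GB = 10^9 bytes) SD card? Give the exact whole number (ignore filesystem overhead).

181

Capacity: 1000 GB = 1,000,000,000,000 bytes
Per item: 5.5 GB = 5,500,000,000 bytes
⌊1,000,000,000,000 / 5,500,000,000⌋ = 181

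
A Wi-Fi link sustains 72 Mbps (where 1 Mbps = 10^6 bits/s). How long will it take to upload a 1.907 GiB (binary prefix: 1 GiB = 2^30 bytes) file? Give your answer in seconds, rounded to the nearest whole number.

1.907 GiB = 2,047,625,658.368 bytes = 16,381,005,266.944 bits
72 Mbps = 72,000,000 bits/s
time = 16,381,005,266.944 / 72,000,000 = 228 s

228 seconds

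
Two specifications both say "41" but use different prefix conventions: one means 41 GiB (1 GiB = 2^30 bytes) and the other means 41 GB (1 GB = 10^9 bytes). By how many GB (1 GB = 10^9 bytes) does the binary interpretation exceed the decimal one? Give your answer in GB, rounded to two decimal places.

41 GiB = 41 × 1,073,741,824 = 44,023,414,784 bytes
41 GB = 41 × 1,000,000,000 = 41,000,000,000 bytes
difference = 3,023,414,784 bytes
3,023,414,784 / 1,000,000,000 = 3.02 GB

3.02 GB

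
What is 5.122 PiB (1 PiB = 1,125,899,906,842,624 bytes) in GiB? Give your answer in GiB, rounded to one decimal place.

5,370,806.3 GiB

5.122 PiB = 5.122 × 2^50 bytes = 5,766,859,322,847,920.128 bytes
1 GiB = 1,073,741,824 bytes
5,766,859,322,847,920.128 / 1,073,741,824 = 5,370,806.3 GiB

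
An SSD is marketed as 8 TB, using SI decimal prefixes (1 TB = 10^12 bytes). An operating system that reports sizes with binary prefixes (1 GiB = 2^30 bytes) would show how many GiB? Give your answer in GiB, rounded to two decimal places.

7,450.58 GiB

8 TB = 8 × 10^12 bytes = 8,000,000,000,000 bytes
1 GiB = 1,073,741,824 bytes
8,000,000,000,000 / 1,073,741,824 = 7,450.58 GiB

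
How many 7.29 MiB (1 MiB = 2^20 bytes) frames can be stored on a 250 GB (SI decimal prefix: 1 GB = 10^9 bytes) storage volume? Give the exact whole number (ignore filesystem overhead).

Capacity: 250 GB = 250,000,000,000 bytes
Per item: 7.29 MiB = 7,644,119.04 bytes
⌊250,000,000,000 / 7,644,119.04⌋ = 32,704

32,704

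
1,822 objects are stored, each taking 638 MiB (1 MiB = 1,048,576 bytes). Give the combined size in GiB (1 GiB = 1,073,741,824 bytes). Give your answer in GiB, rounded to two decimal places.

Total = 1,822 × 638 MiB = 1,162,436 MiB
= 1,162,436 × 1,048,576 bytes = 1,218,902,491,136 bytes
1 GiB = 1,073,741,824 bytes
1,218,902,491,136 / 1,073,741,824 = 1,135.19 GiB

1,135.19 GiB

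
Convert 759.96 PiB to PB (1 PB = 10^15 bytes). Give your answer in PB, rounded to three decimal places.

855.639 PB

759.96 PiB = 759.96 × 2^50 bytes = 855,638,893,204,120,535.04 bytes
1 PB = 10^15 bytes = 1,000,000,000,000,000 bytes
855,638,893,204,120,535.04 / 1,000,000,000,000,000 = 855.639 PB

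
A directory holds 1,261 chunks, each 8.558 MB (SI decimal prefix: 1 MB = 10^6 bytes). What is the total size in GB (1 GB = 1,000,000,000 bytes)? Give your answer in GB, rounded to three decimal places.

10.792 GB

Total = 1,261 × 8.558 MB = 10791.638 MB
= 10791.638 × 1,000,000 bytes = 10,791,638,000 bytes
1 GB = 1,000,000,000 bytes
10,791,638,000 / 1,000,000,000 = 10.792 GB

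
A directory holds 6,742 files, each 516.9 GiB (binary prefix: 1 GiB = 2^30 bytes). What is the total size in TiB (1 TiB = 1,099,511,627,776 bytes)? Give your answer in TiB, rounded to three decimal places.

3,403.262 TiB

Total = 6,742 × 516.9 GiB = 3484939.8 GiB
= 3484939.8 × 1,073,741,824 bytes = 3,741,925,617,382,195.2 bytes
1 TiB = 1,099,511,627,776 bytes
3,741,925,617,382,195.2 / 1,099,511,627,776 = 3,403.262 TiB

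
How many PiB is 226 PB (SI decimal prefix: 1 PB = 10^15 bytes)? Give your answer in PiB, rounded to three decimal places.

226 PB = 226 × 10^15 bytes = 226,000,000,000,000,000 bytes
1 PiB = 2^50 bytes = 1,125,899,906,842,624 bytes
226,000,000,000,000,000 / 1,125,899,906,842,624 = 200.728 PiB

200.728 PiB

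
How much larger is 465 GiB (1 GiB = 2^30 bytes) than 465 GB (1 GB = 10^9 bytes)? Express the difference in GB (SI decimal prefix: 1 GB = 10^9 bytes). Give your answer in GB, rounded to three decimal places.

465 GiB = 465 × 1,073,741,824 = 499,289,948,160 bytes
465 GB = 465 × 1,000,000,000 = 465,000,000,000 bytes
difference = 34,289,948,160 bytes
34,289,948,160 / 1,000,000,000 = 34.290 GB

34.290 GB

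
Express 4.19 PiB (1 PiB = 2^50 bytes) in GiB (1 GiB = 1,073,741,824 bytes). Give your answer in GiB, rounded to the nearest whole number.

4,393,533 GiB

4.19 PiB = 4.19 × 2^50 bytes = 4,717,520,609,670,594.56 bytes
1 GiB = 1,073,741,824 bytes
4,717,520,609,670,594.56 / 1,073,741,824 = 4,393,533 GiB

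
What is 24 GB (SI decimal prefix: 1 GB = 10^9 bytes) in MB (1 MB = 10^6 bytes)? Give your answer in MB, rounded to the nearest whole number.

24 GB × 1,000,000,000 bytes/GB = 24,000,000,000 bytes
1 MB = 10^6 bytes = 1,000,000 bytes
24,000,000,000 / 1,000,000 = 24,000 MB

24,000 MB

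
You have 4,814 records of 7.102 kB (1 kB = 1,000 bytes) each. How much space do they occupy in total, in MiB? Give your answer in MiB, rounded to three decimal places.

Total = 4,814 × 7.102 kB = 34189.028 kB
= 34189.028 × 1,000 bytes = 34,189,028 bytes
1 MiB = 1,048,576 bytes
34,189,028 / 1,048,576 = 32.605 MiB

32.605 MiB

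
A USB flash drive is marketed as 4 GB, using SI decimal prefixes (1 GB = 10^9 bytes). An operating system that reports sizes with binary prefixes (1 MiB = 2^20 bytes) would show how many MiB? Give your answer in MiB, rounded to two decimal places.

3,814.70 MiB

4 GB × 1,000,000,000 bytes/GB = 4,000,000,000 bytes
1 MiB = 1,048,576 bytes
4,000,000,000 / 1,048,576 = 3,814.70 MiB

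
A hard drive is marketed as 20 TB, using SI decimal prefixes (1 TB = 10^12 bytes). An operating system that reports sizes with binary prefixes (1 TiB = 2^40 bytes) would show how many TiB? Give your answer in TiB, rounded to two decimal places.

18.19 TiB

20 TB = 20 × 10^12 bytes = 20,000,000,000,000 bytes
1 TiB = 1,099,511,627,776 bytes
20,000,000,000,000 / 1,099,511,627,776 = 18.19 TiB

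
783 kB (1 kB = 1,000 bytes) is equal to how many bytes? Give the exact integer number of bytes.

783,000 bytes

783 × 1,000 = 783,000 bytes  (1 kB = 10^3 bytes)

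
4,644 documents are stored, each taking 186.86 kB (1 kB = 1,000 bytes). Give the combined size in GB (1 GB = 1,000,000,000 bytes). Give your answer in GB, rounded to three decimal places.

Total = 4,644 × 186.86 kB = 867777.84 kB
= 867777.84 × 1,000 bytes = 867,777,840 bytes
1 GB = 1,000,000,000 bytes
867,777,840 / 1,000,000,000 = 0.868 GB

0.868 GB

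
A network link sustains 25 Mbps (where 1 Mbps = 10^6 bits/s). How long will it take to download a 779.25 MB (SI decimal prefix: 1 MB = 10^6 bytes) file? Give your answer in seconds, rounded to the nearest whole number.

779.25 MB = 779,250,000 bytes = 6,234,000,000 bits
25 Mbps = 25,000,000 bits/s
time = 6,234,000,000 / 25,000,000 = 249 s

249 seconds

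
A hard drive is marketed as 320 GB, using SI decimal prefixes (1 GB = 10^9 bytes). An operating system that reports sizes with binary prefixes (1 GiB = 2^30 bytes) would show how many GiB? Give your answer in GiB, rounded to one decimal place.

320 GB = 320 × 10^9 bytes = 320,000,000,000 bytes
1 GiB = 1,073,741,824 bytes
320,000,000,000 / 1,073,741,824 = 298.0 GiB

298.0 GiB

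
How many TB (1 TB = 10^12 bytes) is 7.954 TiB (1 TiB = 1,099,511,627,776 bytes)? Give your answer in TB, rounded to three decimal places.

7.954 TiB = 7.954 × 2^40 bytes = 8,745,515,487,330.304 bytes
1 TB = 1,000,000,000,000 bytes
8,745,515,487,330.304 / 1,000,000,000,000 = 8.746 TB

8.746 TB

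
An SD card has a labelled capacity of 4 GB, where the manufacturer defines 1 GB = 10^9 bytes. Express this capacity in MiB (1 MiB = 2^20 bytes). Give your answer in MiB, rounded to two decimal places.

4 GB × 1,000,000,000 bytes/GB = 4,000,000,000 bytes
1 MiB = 1,048,576 bytes
4,000,000,000 / 1,048,576 = 3,814.70 MiB

3,814.70 MiB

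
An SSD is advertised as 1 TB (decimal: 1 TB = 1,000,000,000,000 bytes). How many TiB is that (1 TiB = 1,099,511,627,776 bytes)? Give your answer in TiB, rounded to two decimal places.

0.91 TiB

1 TB = 1 × 10^12 bytes = 1,000,000,000,000 bytes
1 TiB = 2^40 bytes = 1,099,511,627,776 bytes
1,000,000,000,000 / 1,099,511,627,776 = 0.91 TiB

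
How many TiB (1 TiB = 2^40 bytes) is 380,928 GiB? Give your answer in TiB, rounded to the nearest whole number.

380,928 GiB × 1,073,741,824 bytes/GiB = 409,018,325,532,672 bytes
1 TiB = 2^40 bytes = 1,099,511,627,776 bytes
409,018,325,532,672 / 1,099,511,627,776 = 372 TiB

372 TiB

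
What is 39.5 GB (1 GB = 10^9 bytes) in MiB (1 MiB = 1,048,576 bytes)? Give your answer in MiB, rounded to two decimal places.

37,670.14 MiB

39.5 GB = 39.5 × 10^9 bytes = 39,500,000,000 bytes
1 MiB = 1,048,576 bytes
39,500,000,000 / 1,048,576 = 37,670.14 MiB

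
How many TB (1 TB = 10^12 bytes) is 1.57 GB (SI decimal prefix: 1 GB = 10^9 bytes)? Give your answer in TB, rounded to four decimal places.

1.57 GB = 1.57 × 10^9 bytes = 1,570,000,000 bytes
1 TB = 10^12 bytes = 1,000,000,000,000 bytes
1,570,000,000 / 1,000,000,000,000 = 0.0016 TB

0.0016 TB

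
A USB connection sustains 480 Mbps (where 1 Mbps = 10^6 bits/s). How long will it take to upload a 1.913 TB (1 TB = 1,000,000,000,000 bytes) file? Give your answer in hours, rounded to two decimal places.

8.86 hours

1.913 TB = 1,913,000,000,000 bytes = 15,304,000,000,000 bits
480 Mbps = 480,000,000 bits/s
time = 15,304,000,000,000 / 480,000,000 = 31,883.3333 s
31,883.3333 s / 3600 = 8.86 hours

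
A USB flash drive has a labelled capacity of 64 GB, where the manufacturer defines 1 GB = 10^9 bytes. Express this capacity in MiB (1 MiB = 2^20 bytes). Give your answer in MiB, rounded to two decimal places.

61,035.16 MiB

64 GB = 64 × 10^9 bytes = 64,000,000,000 bytes
1 MiB = 1,048,576 bytes
64,000,000,000 / 1,048,576 = 61,035.16 MiB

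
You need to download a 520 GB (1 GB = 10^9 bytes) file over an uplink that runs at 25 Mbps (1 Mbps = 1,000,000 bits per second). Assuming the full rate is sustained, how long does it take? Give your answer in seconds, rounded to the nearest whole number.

166,400 seconds

520 GB = 520,000,000,000 bytes = 4,160,000,000,000 bits
25 Mbps = 25,000,000 bits/s
time = 4,160,000,000,000 / 25,000,000 = 166,400 s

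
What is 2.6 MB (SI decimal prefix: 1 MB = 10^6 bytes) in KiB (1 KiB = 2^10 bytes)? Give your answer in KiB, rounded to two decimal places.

2,539.06 KiB

2.6 MB = 2.6 × 10^6 bytes = 2,600,000 bytes
1 KiB = 2^10 bytes = 1,024 bytes
2,600,000 / 1,024 = 2,539.06 KiB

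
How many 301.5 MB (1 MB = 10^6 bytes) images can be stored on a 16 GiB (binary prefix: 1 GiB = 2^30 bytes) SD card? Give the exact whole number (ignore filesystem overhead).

Capacity: 16 GiB = 17,179,869,184 bytes
Per item: 301.5 MB = 301,500,000 bytes
⌊17,179,869,184 / 301,500,000⌋ = 56

56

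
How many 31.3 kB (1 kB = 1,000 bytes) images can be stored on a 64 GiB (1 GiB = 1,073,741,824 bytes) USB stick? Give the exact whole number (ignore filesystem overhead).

2,195,510

Capacity: 64 GiB = 68,719,476,736 bytes
Per item: 31.3 kB = 31,300 bytes
⌊68,719,476,736 / 31,300⌋ = 2,195,510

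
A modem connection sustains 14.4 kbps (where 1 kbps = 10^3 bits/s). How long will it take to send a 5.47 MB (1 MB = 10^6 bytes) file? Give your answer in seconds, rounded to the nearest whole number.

3,039 seconds

5.47 MB = 5,470,000 bytes = 43,760,000 bits
14.4 kbps = 14,400 bits/s
time = 43,760,000 / 14,400 = 3,039 s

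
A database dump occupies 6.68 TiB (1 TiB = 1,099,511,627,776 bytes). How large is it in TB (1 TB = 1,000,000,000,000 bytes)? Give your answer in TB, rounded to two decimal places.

6.68 TiB × 1,099,511,627,776 bytes/TiB = 7,344,737,673,543.68 bytes
1 TB = 10^12 bytes = 1,000,000,000,000 bytes
7,344,737,673,543.68 / 1,000,000,000,000 = 7.34 TB

7.34 TB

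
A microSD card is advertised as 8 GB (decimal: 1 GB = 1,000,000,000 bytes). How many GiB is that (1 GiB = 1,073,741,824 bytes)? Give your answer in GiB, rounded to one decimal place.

8 GB = 8 × 10^9 bytes = 8,000,000,000 bytes
1 GiB = 1,073,741,824 bytes
8,000,000,000 / 1,073,741,824 = 7.5 GiB

7.5 GiB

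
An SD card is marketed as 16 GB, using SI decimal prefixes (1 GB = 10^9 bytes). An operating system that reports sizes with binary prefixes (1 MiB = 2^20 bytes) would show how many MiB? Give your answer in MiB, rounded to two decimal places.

15,258.79 MiB

16 GB = 16 × 10^9 bytes = 16,000,000,000 bytes
1 MiB = 2^20 bytes = 1,048,576 bytes
16,000,000,000 / 1,048,576 = 15,258.79 MiB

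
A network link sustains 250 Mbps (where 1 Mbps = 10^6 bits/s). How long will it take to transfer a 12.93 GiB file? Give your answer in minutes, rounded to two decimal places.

12.93 GiB = 13,883,481,784.32 bytes = 111,067,854,274.56 bits
250 Mbps = 250,000,000 bits/s
time = 111,067,854,274.56 / 250,000,000 = 444.271 s
444.271 s / 60 = 7.40 minutes

7.40 minutes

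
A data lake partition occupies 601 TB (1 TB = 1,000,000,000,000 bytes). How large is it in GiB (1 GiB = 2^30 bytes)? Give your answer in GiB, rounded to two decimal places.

559,724.87 GiB

601 TB = 601 × 10^12 bytes = 601,000,000,000,000 bytes
1 GiB = 1,073,741,824 bytes
601,000,000,000,000 / 1,073,741,824 = 559,724.87 GiB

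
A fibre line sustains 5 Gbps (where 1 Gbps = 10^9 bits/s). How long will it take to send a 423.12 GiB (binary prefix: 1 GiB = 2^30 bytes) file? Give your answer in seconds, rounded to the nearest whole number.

727 seconds

423.12 GiB = 454,321,640,570.88 bytes = 3,634,573,124,567.04 bits
5 Gbps = 5,000,000,000 bits/s
time = 3,634,573,124,567.04 / 5,000,000,000 = 727 s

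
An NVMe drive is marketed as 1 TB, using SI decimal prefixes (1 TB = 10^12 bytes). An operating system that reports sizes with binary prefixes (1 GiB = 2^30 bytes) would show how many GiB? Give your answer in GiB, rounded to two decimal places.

1 TB = 1 × 10^12 bytes = 1,000,000,000,000 bytes
1 GiB = 1,073,741,824 bytes
1,000,000,000,000 / 1,073,741,824 = 931.32 GiB

931.32 GiB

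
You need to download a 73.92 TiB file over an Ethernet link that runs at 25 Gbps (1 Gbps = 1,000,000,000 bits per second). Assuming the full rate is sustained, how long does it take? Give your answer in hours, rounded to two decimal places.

7.22 hours

73.92 TiB = 81,275,899,525,201.92 bytes = 650,207,196,201,615.36 bits
25 Gbps = 25,000,000,000 bits/s
time = 650,207,196,201,615.36 / 25,000,000,000 = 26,008.2878 s
26,008.2878 s / 3600 = 7.22 hours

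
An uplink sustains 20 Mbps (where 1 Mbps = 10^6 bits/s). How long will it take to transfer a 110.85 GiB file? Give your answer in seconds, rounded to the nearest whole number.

110.85 GiB = 119,024,281,190.4 bytes = 952,194,249,523.2 bits
20 Mbps = 20,000,000 bits/s
time = 952,194,249,523.2 / 20,000,000 = 47,610 s

47,610 seconds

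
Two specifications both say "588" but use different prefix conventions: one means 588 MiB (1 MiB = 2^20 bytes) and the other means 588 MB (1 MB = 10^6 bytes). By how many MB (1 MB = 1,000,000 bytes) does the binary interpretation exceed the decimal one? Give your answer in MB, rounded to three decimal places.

588 MiB = 588 × 1,048,576 = 616,562,688 bytes
588 MB = 588 × 1,000,000 = 588,000,000 bytes
difference = 28,562,688 bytes
28,562,688 / 1,000,000 = 28.563 MB

28.563 MB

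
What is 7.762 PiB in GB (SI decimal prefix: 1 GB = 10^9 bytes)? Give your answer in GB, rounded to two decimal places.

7.762 PiB = 7.762 × 2^50 bytes = 8,739,235,076,912,447.488 bytes
1 GB = 10^9 bytes = 1,000,000,000 bytes
8,739,235,076,912,447.488 / 1,000,000,000 = 8,739,235.08 GB

8,739,235.08 GB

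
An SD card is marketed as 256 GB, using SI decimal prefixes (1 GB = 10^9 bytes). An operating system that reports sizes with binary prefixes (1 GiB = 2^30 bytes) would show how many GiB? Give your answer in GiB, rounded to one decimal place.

256 GB = 256 × 10^9 bytes = 256,000,000,000 bytes
1 GiB = 2^30 bytes = 1,073,741,824 bytes
256,000,000,000 / 1,073,741,824 = 238.4 GiB

238.4 GiB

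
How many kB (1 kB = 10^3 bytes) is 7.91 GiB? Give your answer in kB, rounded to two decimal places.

8,493,297.83 kB

7.91 GiB × 1,073,741,824 bytes/GiB = 8,493,297,827.84 bytes
1 kB = 1,000 bytes
8,493,297,827.84 / 1,000 = 8,493,297.83 kB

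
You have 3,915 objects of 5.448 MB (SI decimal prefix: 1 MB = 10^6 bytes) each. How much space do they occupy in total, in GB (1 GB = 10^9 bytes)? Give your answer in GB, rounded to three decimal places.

Total = 3,915 × 5.448 MB = 21328.92 MB
= 21328.92 × 1,000,000 bytes = 21,328,920,000 bytes
1 GB = 1,000,000,000 bytes
21,328,920,000 / 1,000,000,000 = 21.329 GB

21.329 GB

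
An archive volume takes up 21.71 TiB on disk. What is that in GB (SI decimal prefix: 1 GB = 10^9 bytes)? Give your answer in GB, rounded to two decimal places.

23,870.40 GB

21.71 TiB = 21.71 × 2^40 bytes = 23,870,397,439,016.96 bytes
1 GB = 1,000,000,000 bytes
23,870,397,439,016.96 / 1,000,000,000 = 23,870.40 GB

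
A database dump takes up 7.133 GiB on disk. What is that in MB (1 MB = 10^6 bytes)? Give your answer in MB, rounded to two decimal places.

7,659.00 MB

7.133 GiB = 7.133 × 2^30 bytes = 7,659,000,430.592 bytes
1 MB = 1,000,000 bytes
7,659,000,430.592 / 1,000,000 = 7,659.00 MB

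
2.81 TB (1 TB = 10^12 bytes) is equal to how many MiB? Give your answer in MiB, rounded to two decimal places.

2,679,824.83 MiB

2.81 TB = 2.81 × 10^12 bytes = 2,810,000,000,000 bytes
1 MiB = 1,048,576 bytes
2,810,000,000,000 / 1,048,576 = 2,679,824.83 MiB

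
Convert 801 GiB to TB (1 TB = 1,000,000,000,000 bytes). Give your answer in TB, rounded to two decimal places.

801 GiB = 801 × 2^30 bytes = 860,067,201,024 bytes
1 TB = 10^12 bytes = 1,000,000,000,000 bytes
860,067,201,024 / 1,000,000,000,000 = 0.86 TB

0.86 TB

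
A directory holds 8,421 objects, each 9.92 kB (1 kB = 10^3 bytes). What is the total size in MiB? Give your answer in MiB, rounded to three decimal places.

79.666 MiB

Total = 8,421 × 9.92 kB = 83536.32 kB
= 83536.32 × 1,000 bytes = 83,536,320 bytes
1 MiB = 1,048,576 bytes
83,536,320 / 1,048,576 = 79.666 MiB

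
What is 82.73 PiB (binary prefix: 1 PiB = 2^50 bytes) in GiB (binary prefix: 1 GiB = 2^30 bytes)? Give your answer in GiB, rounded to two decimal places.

86,748,692.48 GiB

82.73 PiB = 82.73 × 2^50 bytes = 93,145,699,293,090,283.52 bytes
1 GiB = 1,073,741,824 bytes
93,145,699,293,090,283.52 / 1,073,741,824 = 86,748,692.48 GiB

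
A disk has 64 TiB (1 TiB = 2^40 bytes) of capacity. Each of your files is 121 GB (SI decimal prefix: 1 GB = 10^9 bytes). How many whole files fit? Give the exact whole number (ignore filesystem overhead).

Capacity: 64 TiB = 70,368,744,177,664 bytes
Per item: 121 GB = 121,000,000,000 bytes
⌊70,368,744,177,664 / 121,000,000,000⌋ = 581

581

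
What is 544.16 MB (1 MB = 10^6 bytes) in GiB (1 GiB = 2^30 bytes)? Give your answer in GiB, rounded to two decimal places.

544.16 MB = 544.16 × 10^6 bytes = 544,160,000 bytes
1 GiB = 1,073,741,824 bytes
544,160,000 / 1,073,741,824 = 0.51 GiB

0.51 GiB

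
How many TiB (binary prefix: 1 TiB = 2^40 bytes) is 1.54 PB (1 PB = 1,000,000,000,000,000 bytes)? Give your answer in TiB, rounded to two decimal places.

1.54 PB = 1.54 × 10^15 bytes = 1,540,000,000,000,000 bytes
1 TiB = 2^40 bytes = 1,099,511,627,776 bytes
1,540,000,000,000,000 / 1,099,511,627,776 = 1,400.62 TiB

1,400.62 TiB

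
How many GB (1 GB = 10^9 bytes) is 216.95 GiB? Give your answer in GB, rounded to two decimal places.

232.95 GB

216.95 GiB = 216.95 × 2^30 bytes = 232,948,288,716.8 bytes
1 GB = 10^9 bytes = 1,000,000,000 bytes
232,948,288,716.8 / 1,000,000,000 = 232.95 GB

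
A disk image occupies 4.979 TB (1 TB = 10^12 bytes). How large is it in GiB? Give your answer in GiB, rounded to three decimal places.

4.979 TB = 4.979 × 10^12 bytes = 4,979,000,000,000 bytes
1 GiB = 1,073,741,824 bytes
4,979,000,000,000 / 1,073,741,824 = 4,637.055 GiB

4,637.055 GiB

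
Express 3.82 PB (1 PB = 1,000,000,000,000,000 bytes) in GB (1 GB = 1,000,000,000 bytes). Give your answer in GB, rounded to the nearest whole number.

3.82 PB = 3.82 × 10^15 bytes = 3,820,000,000,000,000 bytes
1 GB = 1,000,000,000 bytes
3,820,000,000,000,000 / 1,000,000,000 = 3,820,000 GB

3,820,000 GB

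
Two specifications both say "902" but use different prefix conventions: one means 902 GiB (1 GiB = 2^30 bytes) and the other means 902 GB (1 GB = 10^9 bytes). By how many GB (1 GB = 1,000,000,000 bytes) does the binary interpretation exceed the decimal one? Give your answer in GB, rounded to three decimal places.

66.515 GB

902 GiB = 902 × 1,073,741,824 = 968,515,125,248 bytes
902 GB = 902 × 1,000,000,000 = 902,000,000,000 bytes
difference = 66,515,125,248 bytes
66,515,125,248 / 1,000,000,000 = 66.515 GB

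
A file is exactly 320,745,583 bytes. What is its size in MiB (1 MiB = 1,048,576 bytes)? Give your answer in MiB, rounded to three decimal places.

320,745,583 bytes given.
1 MiB = 1,048,576 bytes
320,745,583 / 1,048,576 = 305.887 MiB

305.887 MiB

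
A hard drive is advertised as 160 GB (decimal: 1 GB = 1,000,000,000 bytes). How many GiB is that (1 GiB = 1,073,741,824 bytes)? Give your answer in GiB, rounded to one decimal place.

160 GB = 160 × 10^9 bytes = 160,000,000,000 bytes
1 GiB = 1,073,741,824 bytes
160,000,000,000 / 1,073,741,824 = 149.0 GiB

149.0 GiB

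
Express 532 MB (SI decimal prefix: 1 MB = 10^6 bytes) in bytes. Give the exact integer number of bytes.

532,000,000 bytes

532 × 1,000,000 = 532,000,000 bytes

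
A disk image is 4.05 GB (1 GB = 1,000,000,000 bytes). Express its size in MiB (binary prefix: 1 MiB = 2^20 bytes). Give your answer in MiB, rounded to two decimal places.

4.05 GB × 1,000,000,000 bytes/GB = 4,050,000,000 bytes
1 MiB = 2^20 bytes = 1,048,576 bytes
4,050,000,000 / 1,048,576 = 3,862.38 MiB

3,862.38 MiB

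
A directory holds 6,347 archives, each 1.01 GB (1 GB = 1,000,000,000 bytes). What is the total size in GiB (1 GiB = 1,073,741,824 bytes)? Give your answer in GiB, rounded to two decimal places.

5,970.22 GiB

Total = 6,347 × 1.01 GB = 6410.47 GB
= 6410.47 × 1,000,000,000 bytes = 6,410,470,000,000 bytes
1 GiB = 1,073,741,824 bytes
6,410,470,000,000 / 1,073,741,824 = 5,970.22 GiB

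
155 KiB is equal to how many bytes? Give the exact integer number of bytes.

158,720 bytes

155 × 1,024 = 158,720 bytes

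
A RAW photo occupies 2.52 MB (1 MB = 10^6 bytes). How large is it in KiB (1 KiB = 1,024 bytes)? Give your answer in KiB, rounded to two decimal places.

2.52 MB × 1,000,000 bytes/MB = 2,520,000 bytes
1 KiB = 2^10 bytes = 1,024 bytes
2,520,000 / 1,024 = 2,460.94 KiB

2,460.94 KiB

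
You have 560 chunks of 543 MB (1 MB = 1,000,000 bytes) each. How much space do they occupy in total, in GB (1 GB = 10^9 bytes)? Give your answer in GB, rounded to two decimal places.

304.08 GB

Total = 560 × 543 MB = 304,080 MB
= 304,080 × 1,000,000 bytes = 304,080,000,000 bytes
1 GB = 1,000,000,000 bytes
304,080,000,000 / 1,000,000,000 = 304.08 GB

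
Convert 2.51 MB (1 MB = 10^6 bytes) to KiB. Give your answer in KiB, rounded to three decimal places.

2,451.172 KiB

2.51 MB = 2.51 × 10^6 bytes = 2,510,000 bytes
1 KiB = 2^10 bytes = 1,024 bytes
2,510,000 / 1,024 = 2,451.172 KiB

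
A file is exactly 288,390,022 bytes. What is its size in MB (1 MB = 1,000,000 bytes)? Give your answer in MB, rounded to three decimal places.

288,390,022 bytes given.
1 MB = 1,000,000 bytes
288,390,022 / 1,000,000 = 288.390 MB

288.390 MB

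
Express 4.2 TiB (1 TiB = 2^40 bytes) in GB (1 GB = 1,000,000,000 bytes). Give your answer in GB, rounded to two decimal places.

4,617.95 GB

4.2 TiB = 4.2 × 2^40 bytes = 4,617,948,836,659.2 bytes
1 GB = 10^9 bytes = 1,000,000,000 bytes
4,617,948,836,659.2 / 1,000,000,000 = 4,617.95 GB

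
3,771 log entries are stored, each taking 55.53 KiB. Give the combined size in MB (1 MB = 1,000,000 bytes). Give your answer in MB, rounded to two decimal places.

Total = 3,771 × 55.53 KiB = 209403.63 KiB
= 209403.63 × 1,024 bytes = 214,429,317.12 bytes
1 MB = 1,000,000 bytes
214,429,317.12 / 1,000,000 = 214.43 MB

214.43 MB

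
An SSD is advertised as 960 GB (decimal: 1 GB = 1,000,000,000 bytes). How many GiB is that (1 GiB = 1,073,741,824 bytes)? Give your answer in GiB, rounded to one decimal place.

894.1 GiB

960 GB = 960 × 10^9 bytes = 960,000,000,000 bytes
1 GiB = 1,073,741,824 bytes
960,000,000,000 / 1,073,741,824 = 894.1 GiB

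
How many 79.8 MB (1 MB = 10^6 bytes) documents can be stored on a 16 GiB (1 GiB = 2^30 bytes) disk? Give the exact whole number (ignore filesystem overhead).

215

Capacity: 16 GiB = 17,179,869,184 bytes
Per item: 79.8 MB = 79,800,000 bytes
⌊17,179,869,184 / 79,800,000⌋ = 215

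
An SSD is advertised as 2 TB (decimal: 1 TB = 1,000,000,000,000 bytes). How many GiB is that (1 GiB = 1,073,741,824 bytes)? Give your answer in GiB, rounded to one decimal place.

1,862.6 GiB

2 TB = 2 × 10^12 bytes = 2,000,000,000,000 bytes
1 GiB = 2^30 bytes = 1,073,741,824 bytes
2,000,000,000,000 / 1,073,741,824 = 1,862.6 GiB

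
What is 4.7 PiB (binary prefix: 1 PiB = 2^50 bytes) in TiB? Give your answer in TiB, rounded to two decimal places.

4.7 PiB = 4.7 × 2^50 bytes = 5,291,729,562,160,332.8 bytes
1 TiB = 2^40 bytes = 1,099,511,627,776 bytes
5,291,729,562,160,332.8 / 1,099,511,627,776 = 4,812.80 TiB

4,812.80 TiB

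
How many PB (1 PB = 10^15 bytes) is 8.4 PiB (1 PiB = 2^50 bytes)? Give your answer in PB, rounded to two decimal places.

8.4 PiB = 8.4 × 2^50 bytes = 9,457,559,217,478,041.6 bytes
1 PB = 10^15 bytes = 1,000,000,000,000,000 bytes
9,457,559,217,478,041.6 / 1,000,000,000,000,000 = 9.46 PB

9.46 PB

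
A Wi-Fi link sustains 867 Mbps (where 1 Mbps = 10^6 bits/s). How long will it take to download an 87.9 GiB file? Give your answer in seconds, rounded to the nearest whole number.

87.9 GiB = 94,381,906,329.6 bytes = 755,055,250,636.8 bits
867 Mbps = 867,000,000 bits/s
time = 755,055,250,636.8 / 867,000,000 = 871 s

871 seconds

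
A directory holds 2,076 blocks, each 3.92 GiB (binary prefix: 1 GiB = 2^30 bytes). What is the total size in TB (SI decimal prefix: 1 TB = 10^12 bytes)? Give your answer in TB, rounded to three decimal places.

8.738 TB

Total = 2,076 × 3.92 GiB = 8137.92 GiB
= 8137.92 × 1,073,741,824 bytes = 8,738,025,064,366.08 bytes
1 TB = 1,000,000,000,000 bytes
8,738,025,064,366.08 / 1,000,000,000,000 = 8.738 TB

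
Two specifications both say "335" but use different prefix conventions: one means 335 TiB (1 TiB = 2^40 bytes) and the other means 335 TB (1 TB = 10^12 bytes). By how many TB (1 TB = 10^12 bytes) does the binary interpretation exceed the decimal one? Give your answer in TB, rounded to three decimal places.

33.336 TB

335 TiB = 335 × 1,099,511,627,776 = 368,336,395,304,960 bytes
335 TB = 335 × 1,000,000,000,000 = 335,000,000,000,000 bytes
difference = 33,336,395,304,960 bytes
33,336,395,304,960 / 1,000,000,000,000 = 33.336 TB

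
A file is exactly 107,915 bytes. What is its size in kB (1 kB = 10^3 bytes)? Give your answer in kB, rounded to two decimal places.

107.92 kB

107,915 bytes given.
1 kB = 1,000 bytes
107,915 / 1,000 = 107.92 kB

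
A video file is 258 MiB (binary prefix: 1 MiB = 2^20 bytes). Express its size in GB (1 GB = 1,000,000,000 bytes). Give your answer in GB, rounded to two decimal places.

0.27 GB

258 MiB × 1,048,576 bytes/MiB = 270,532,608 bytes
1 GB = 10^9 bytes = 1,000,000,000 bytes
270,532,608 / 1,000,000,000 = 0.27 GB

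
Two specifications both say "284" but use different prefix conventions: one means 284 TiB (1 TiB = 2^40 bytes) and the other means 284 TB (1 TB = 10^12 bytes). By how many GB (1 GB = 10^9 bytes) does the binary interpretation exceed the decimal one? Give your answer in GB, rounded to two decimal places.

284 TiB = 284 × 1,099,511,627,776 = 312,261,302,288,384 bytes
284 TB = 284 × 1,000,000,000,000 = 284,000,000,000,000 bytes
difference = 28,261,302,288,384 bytes
28,261,302,288,384 / 1,000,000,000 = 28,261.30 GB

28,261.30 GB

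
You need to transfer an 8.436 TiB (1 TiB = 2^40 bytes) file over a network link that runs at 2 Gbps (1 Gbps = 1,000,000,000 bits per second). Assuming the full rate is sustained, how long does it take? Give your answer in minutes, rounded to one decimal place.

618.4 minutes

8.436 TiB = 9,275,480,091,918.336 bytes = 74,203,840,735,346.688 bits
2 Gbps = 2,000,000,000 bits/s
time = 74,203,840,735,346.688 / 2,000,000,000 = 37,101.92 s
37,101.92 s / 60 = 618.4 minutes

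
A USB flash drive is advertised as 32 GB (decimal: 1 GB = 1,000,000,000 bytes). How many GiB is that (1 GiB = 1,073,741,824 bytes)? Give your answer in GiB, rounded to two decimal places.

29.80 GiB

32 GB = 32 × 10^9 bytes = 32,000,000,000 bytes
1 GiB = 2^30 bytes = 1,073,741,824 bytes
32,000,000,000 / 1,073,741,824 = 29.80 GiB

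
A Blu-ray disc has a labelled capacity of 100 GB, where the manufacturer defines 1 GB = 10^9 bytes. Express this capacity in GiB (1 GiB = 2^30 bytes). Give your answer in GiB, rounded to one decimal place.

100 GB = 100 × 10^9 bytes = 100,000,000,000 bytes
1 GiB = 1,073,741,824 bytes
100,000,000,000 / 1,073,741,824 = 93.1 GiB

93.1 GiB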